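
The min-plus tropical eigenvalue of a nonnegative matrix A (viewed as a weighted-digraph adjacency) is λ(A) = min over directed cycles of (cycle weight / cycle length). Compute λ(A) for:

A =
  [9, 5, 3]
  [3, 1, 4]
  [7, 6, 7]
λ(A) = 1

Enumerate directed cycles and compute their means (weight / length). Sample:
  cycle 0 → 0: weight = 9, length = 1, mean = 9/1 ≈ 9.000
  cycle 1 → 1: weight = 1, length = 1, mean = 1/1 ≈ 1.000
  cycle 2 → 2: weight = 7, length = 1, mean = 7/1 ≈ 7.000
  cycle 0 → 1 → 0: weight = 8, length = 2, mean = 8/2 ≈ 4.000
  cycle 0 → 2 → 0: weight = 10, length = 2, mean = 10/2 ≈ 5.000
  cycle 1 → 0 → 1: weight = 8, length = 2, mean = 8/2 ≈ 4.000
Minimum mean = 1.000, attained e.g. along the cycle 1 → 1 with weight 1 and length 1. So λ(A) = 1/1 = 1.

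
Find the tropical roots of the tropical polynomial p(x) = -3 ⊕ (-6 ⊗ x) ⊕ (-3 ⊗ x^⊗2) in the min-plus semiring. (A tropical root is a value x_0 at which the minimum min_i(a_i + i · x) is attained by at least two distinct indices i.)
Roots: {-3, 3}

Each tropical root is a break point of the lower envelope of the lines y = a_i + i · x (there are 3 lines, with slopes 0, 1, ..., 2). Only the lines that attain the minimum somewhere contribute to roots; other lines are dominated. Here the surviving (envelope) indices are i = 2, i = 1, i = 0.
Intersections between consecutive envelope lines give the roots: for adjacent envelope indices i < j the intersection is x = (a_i − a_j) / (j − i). Reading off the sorted break points: {-3, 3}.
Verification: at each break x_0, at least two indices attain the minimum of min_i(a_i + i · x_0).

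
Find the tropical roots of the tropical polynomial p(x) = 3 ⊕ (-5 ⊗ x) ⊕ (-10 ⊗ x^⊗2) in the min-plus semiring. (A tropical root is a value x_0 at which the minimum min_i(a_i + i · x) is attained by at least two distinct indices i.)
Roots: {5, 8}

Each tropical root is a break point of the lower envelope of the lines y = a_i + i · x (there are 3 lines, with slopes 0, 1, ..., 2). Only the lines that attain the minimum somewhere contribute to roots; other lines are dominated. Here the surviving (envelope) indices are i = 2, i = 1, i = 0.
Intersections between consecutive envelope lines give the roots: for adjacent envelope indices i < j the intersection is x = (a_i − a_j) / (j − i). Reading off the sorted break points: {5, 8}.
Verification: at each break x_0, at least two indices attain the minimum of min_i(a_i + i · x_0).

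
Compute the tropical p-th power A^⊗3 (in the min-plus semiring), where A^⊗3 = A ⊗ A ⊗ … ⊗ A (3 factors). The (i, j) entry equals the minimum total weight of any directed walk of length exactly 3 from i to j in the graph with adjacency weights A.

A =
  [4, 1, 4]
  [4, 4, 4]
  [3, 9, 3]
A^⊗3 =
  [8, 6, 8]
  [9, 8, 9]
  [8, 7, 8]

Each entry (A^⊗3)_ij equals the minimum over all length-3 walks i = v_0 → v_1 → … → v_3 = j of Σ_t A[v_t][v_{t+1}]. For example, for (i, j) = (0, 2) we minimise over 9 possible intermediate vertex sequences; the minimum is 8, attained along the walk 0 → 1 → 2 → 2.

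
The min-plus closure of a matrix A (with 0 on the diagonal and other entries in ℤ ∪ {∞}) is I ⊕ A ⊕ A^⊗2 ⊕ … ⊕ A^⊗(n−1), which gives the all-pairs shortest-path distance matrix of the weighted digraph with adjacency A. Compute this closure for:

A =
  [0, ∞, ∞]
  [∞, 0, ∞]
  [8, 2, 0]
Closure =
  [0, ∞, ∞]
  [∞, 0, ∞]
  [8, 2, 0]

This is the Floyd-Warshall all-pairs shortest-path computation. For each intermediate vertex k = 0, 1, …, 2, update dist[i][j] ← min(dist[i][j], dist[i][k] + dist[k][j]). The final matrix gives, for each (i, j), the minimum total weight of any directed path from i to j (possibly empty when i = j).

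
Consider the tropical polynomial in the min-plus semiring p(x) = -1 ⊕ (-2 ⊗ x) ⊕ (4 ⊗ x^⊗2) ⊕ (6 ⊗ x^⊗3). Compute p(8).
p(8) = -1

A tropical monomial a ⊗ x^⊗i evaluates to a + i · x. Evaluating each term at x = 8:
  Term 0 contributes -1 + 0 · 8 = -1
  Term 1 contributes -2 + 1 · 8 = 6
  Term 2 contributes 4 + 2 · 8 = 20
  Term 3 contributes 6 + 3 · 8 = 30
p(8) = ⊕ of these = min[-1, 6, 20, 30] = -1.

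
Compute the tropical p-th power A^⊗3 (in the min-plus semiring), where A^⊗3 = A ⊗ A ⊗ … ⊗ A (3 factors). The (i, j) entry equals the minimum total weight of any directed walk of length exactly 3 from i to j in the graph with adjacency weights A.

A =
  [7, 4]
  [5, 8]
A^⊗3 =
  [16, 13]
  [14, 16]

Each entry (A^⊗3)_ij equals the minimum over all length-3 walks i = v_0 → v_1 → … → v_3 = j of Σ_t A[v_t][v_{t+1}]. For example, for (i, j) = (0, 1) we minimise over 4 possible intermediate vertex sequences; the minimum is 13, attained along the walk 0 → 1 → 0 → 1.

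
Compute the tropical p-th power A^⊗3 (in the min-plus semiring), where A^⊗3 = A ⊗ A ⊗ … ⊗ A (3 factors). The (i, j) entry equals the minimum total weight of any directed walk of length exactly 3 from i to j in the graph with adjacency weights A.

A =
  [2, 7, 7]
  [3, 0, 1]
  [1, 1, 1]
A^⊗3 =
  [6, 7, 8]
  [2, 0, 1]
  [3, 1, 2]

Each entry (A^⊗3)_ij equals the minimum over all length-3 walks i = v_0 → v_1 → … → v_3 = j of Σ_t A[v_t][v_{t+1}]. For example, for (i, j) = (0, 2) we minimise over 9 possible intermediate vertex sequences; the minimum is 8, attained along the walk 0 → 1 → 1 → 2.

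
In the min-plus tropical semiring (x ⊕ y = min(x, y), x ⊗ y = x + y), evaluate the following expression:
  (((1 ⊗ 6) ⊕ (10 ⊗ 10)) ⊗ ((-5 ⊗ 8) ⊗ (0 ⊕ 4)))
(((1 ⊗ 6) ⊕ (10 ⊗ 10)) ⊗ ((-5 ⊗ 8) ⊗ (0 ⊕ 4))) = 10

Expand innermost to outermost. Recall ⊕ takes the minimum of its arguments and ⊗ takes their sum. Working out the expression (((1 ⊗ 6) ⊕ (10 ⊗ 10)) ⊗ ((-5 ⊗ 8) ⊗ (0 ⊕ 4))) gives 10.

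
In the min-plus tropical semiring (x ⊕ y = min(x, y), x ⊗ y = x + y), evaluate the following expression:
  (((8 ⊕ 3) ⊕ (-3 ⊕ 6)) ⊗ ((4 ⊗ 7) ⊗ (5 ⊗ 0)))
(((8 ⊕ 3) ⊕ (-3 ⊕ 6)) ⊗ ((4 ⊗ 7) ⊗ (5 ⊗ 0))) = 13

Expand innermost to outermost. Recall ⊕ takes the minimum of its arguments and ⊗ takes their sum. Working out the expression (((8 ⊕ 3) ⊕ (-3 ⊕ 6)) ⊗ ((4 ⊗ 7) ⊗ (5 ⊗ 0))) gives 13.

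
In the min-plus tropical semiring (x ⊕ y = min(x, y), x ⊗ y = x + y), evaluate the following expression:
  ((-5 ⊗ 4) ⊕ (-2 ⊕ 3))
((-5 ⊗ 4) ⊕ (-2 ⊕ 3)) = -2

Expand innermost to outermost. Recall ⊕ takes the minimum of its arguments and ⊗ takes their sum. Working out the expression ((-5 ⊗ 4) ⊕ (-2 ⊕ 3)) gives -2.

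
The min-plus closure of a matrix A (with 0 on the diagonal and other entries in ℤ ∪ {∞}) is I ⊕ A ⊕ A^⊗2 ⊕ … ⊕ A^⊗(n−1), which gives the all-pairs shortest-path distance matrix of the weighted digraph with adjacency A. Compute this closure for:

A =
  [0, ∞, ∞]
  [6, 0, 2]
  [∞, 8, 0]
Closure =
  [0, ∞, ∞]
  [6, 0, 2]
  [14, 8, 0]

This is the Floyd-Warshall all-pairs shortest-path computation. For each intermediate vertex k = 0, 1, …, 2, update dist[i][j] ← min(dist[i][j], dist[i][k] + dist[k][j]). The final matrix gives, for each (i, j), the minimum total weight of any directed path from i to j (possibly empty when i = j).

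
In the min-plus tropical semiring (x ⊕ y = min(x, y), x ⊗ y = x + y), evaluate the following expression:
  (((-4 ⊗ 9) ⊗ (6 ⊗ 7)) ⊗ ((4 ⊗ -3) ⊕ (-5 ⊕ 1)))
(((-4 ⊗ 9) ⊗ (6 ⊗ 7)) ⊗ ((4 ⊗ -3) ⊕ (-5 ⊕ 1))) = 13

Expand innermost to outermost. Recall ⊕ takes the minimum of its arguments and ⊗ takes their sum. Working out the expression (((-4 ⊗ 9) ⊗ (6 ⊗ 7)) ⊗ ((4 ⊗ -3) ⊕ (-5 ⊕ 1))) gives 13.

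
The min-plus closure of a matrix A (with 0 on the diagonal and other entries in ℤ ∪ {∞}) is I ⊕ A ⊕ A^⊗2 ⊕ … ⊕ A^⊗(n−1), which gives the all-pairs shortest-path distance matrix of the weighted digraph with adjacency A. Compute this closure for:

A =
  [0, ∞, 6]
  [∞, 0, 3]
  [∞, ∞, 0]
Closure =
  [0, ∞, 6]
  [∞, 0, 3]
  [∞, ∞, 0]

This is the Floyd-Warshall all-pairs shortest-path computation. For each intermediate vertex k = 0, 1, …, 2, update dist[i][j] ← min(dist[i][j], dist[i][k] + dist[k][j]). The final matrix gives, for each (i, j), the minimum total weight of any directed path from i to j (possibly empty when i = j).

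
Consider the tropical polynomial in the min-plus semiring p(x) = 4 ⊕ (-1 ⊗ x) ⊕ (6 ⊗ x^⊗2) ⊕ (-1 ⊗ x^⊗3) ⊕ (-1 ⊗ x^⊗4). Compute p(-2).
p(-2) = -9

A tropical monomial a ⊗ x^⊗i evaluates to a + i · x. Evaluating each term at x = -2:
  Term 0 contributes 4 + 0 · -2 = 4
  Term 1 contributes -1 + 1 · -2 = -3
  Term 2 contributes 6 + 2 · -2 = 2
  Term 3 contributes -1 + 3 · -2 = -7
  Term 4 contributes -1 + 4 · -2 = -9
p(-2) = ⊕ of these = min[4, -3, 2, -7, -9] = -9.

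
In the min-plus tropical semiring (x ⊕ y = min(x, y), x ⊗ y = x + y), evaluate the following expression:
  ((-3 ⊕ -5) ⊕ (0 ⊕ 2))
((-3 ⊕ -5) ⊕ (0 ⊕ 2)) = -5

Expand innermost to outermost. Recall ⊕ takes the minimum of its arguments and ⊗ takes their sum. Working out the expression ((-3 ⊕ -5) ⊕ (0 ⊕ 2)) gives -5.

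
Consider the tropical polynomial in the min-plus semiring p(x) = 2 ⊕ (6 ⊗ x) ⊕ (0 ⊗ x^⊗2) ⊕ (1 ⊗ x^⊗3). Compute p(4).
p(4) = 2

A tropical monomial a ⊗ x^⊗i evaluates to a + i · x. Evaluating each term at x = 4:
  Term 0 contributes 2 + 0 · 4 = 2
  Term 1 contributes 6 + 1 · 4 = 10
  Term 2 contributes 0 + 2 · 4 = 8
  Term 3 contributes 1 + 3 · 4 = 13
p(4) = ⊕ of these = min[2, 10, 8, 13] = 2.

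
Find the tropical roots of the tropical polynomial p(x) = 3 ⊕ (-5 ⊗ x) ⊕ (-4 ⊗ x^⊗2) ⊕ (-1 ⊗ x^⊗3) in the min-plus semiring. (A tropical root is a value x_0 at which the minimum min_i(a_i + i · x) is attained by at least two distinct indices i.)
Roots: {-3, -1, 8}

Each tropical root is a break point of the lower envelope of the lines y = a_i + i · x (there are 4 lines, with slopes 0, 1, ..., 3). Only the lines that attain the minimum somewhere contribute to roots; other lines are dominated. Here the surviving (envelope) indices are i = 3, i = 2, i = 1, i = 0.
Intersections between consecutive envelope lines give the roots: for adjacent envelope indices i < j the intersection is x = (a_i − a_j) / (j − i). Reading off the sorted break points: {-3, -1, 8}.
Verification: at each break x_0, at least two indices attain the minimum of min_i(a_i + i · x_0).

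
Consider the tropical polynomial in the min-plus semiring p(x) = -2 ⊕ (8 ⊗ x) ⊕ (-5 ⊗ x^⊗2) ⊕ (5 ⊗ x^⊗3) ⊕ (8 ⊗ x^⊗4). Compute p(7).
p(7) = -2

A tropical monomial a ⊗ x^⊗i evaluates to a + i · x. Evaluating each term at x = 7:
  Term 0 contributes -2 + 0 · 7 = -2
  Term 1 contributes 8 + 1 · 7 = 15
  Term 2 contributes -5 + 2 · 7 = 9
  Term 3 contributes 5 + 3 · 7 = 26
  Term 4 contributes 8 + 4 · 7 = 36
p(7) = ⊕ of these = min[-2, 15, 9, 26, 36] = -2.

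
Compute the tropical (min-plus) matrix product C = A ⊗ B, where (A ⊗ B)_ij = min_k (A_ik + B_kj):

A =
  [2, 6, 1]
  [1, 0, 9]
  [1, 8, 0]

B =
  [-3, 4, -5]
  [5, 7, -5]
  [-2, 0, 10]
A ⊗ B =
  [-1, 1, -3]
  [-2, 5, -5]
  [-2, 0, -4]

Apply the min-plus product entry-by-entry:
  C[0][0] = min over k of (A[0][0] + B[0][0] = 2 + -3 = -1, A[0][1] + B[1][0] = 6 + 5 = 11, A[0][2] + B[2][0] = 1 + -2 = -1) = -1 (attained at k = 0)
  C[0][1] = min over k of (A[0][0] + B[0][1] = 2 + 4 = 6, A[0][1] + B[1][1] = 6 + 7 = 13, A[0][2] + B[2][1] = 1 + 0 = 1) = 1 (attained at k = 2)
  C[0][2] = min over k of (A[0][0] + B[0][2] = 2 + -5 = -3, A[0][1] + B[1][2] = 6 + -5 = 1, A[0][2] + B[2][2] = 1 + 10 = 11) = -3 (attained at k = 0)
  C[1][0] = min over k of (A[1][0] + B[0][0] = 1 + -3 = -2, A[1][1] + B[1][0] = 0 + 5 = 5, A[1][2] + B[2][0] = 9 + -2 = 7) = -2 (attained at k = 0)
  C[1][1] = min over k of (A[1][0] + B[0][1] = 1 + 4 = 5, A[1][1] + B[1][1] = 0 + 7 = 7, A[1][2] + B[2][1] = 9 + 0 = 9) = 5 (attained at k = 0)
  C[1][2] = min over k of (A[1][0] + B[0][2] = 1 + -5 = -4, A[1][1] + B[1][2] = 0 + -5 = -5, A[1][2] + B[2][2] = 9 + 10 = 19) = -5 (attained at k = 1)
  C[2][0] = min over k of (A[2][0] + B[0][0] = 1 + -3 = -2, A[2][1] + B[1][0] = 8 + 5 = 13, A[2][2] + B[2][0] = 0 + -2 = -2) = -2 (attained at k = 0)
  C[2][1] = min over k of (A[2][0] + B[0][1] = 1 + 4 = 5, A[2][1] + B[1][1] = 8 + 7 = 15, A[2][2] + B[2][1] = 0 + 0 = 0) = 0 (attained at k = 2)
  C[2][2] = min over k of (A[2][0] + B[0][2] = 1 + -5 = -4, A[2][1] + B[1][2] = 8 + -5 = 3, A[2][2] + B[2][2] = 0 + 10 = 10) = -4 (attained at k = 0)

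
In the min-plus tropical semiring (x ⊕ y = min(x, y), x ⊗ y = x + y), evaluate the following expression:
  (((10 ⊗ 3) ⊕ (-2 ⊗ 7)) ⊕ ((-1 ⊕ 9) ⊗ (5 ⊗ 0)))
(((10 ⊗ 3) ⊕ (-2 ⊗ 7)) ⊕ ((-1 ⊕ 9) ⊗ (5 ⊗ 0))) = 4

Expand innermost to outermost. Recall ⊕ takes the minimum of its arguments and ⊗ takes their sum. Working out the expression (((10 ⊗ 3) ⊕ (-2 ⊗ 7)) ⊕ ((-1 ⊕ 9) ⊗ (5 ⊗ 0))) gives 4.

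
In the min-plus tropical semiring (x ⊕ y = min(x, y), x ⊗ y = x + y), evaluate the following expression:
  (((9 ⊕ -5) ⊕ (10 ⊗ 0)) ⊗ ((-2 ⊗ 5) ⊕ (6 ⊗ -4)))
(((9 ⊕ -5) ⊕ (10 ⊗ 0)) ⊗ ((-2 ⊗ 5) ⊕ (6 ⊗ -4))) = -3

Expand innermost to outermost. Recall ⊕ takes the minimum of its arguments and ⊗ takes their sum. Working out the expression (((9 ⊕ -5) ⊕ (10 ⊗ 0)) ⊗ ((-2 ⊗ 5) ⊕ (6 ⊗ -4))) gives -3.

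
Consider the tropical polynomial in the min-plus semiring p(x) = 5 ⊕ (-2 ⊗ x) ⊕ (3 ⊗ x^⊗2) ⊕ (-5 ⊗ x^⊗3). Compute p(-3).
p(-3) = -14

A tropical monomial a ⊗ x^⊗i evaluates to a + i · x. Evaluating each term at x = -3:
  Term 0 contributes 5 + 0 · -3 = 5
  Term 1 contributes -2 + 1 · -3 = -5
  Term 2 contributes 3 + 2 · -3 = -3
  Term 3 contributes -5 + 3 · -3 = -14
p(-3) = ⊕ of these = min[5, -5, -3, -14] = -14.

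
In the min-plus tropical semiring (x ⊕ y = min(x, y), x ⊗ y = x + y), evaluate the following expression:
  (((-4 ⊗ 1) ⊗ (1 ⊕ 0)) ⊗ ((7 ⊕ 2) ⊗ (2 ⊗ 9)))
(((-4 ⊗ 1) ⊗ (1 ⊕ 0)) ⊗ ((7 ⊕ 2) ⊗ (2 ⊗ 9))) = 10

Expand innermost to outermost. Recall ⊕ takes the minimum of its arguments and ⊗ takes their sum. Working out the expression (((-4 ⊗ 1) ⊗ (1 ⊕ 0)) ⊗ ((7 ⊕ 2) ⊗ (2 ⊗ 9))) gives 10.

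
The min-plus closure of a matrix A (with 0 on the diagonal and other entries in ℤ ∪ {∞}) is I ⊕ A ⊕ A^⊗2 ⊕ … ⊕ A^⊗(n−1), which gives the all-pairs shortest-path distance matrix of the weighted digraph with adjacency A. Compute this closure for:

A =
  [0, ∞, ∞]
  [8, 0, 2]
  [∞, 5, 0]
Closure =
  [0, ∞, ∞]
  [8, 0, 2]
  [13, 5, 0]

This is the Floyd-Warshall all-pairs shortest-path computation. For each intermediate vertex k = 0, 1, …, 2, update dist[i][j] ← min(dist[i][j], dist[i][k] + dist[k][j]). The final matrix gives, for each (i, j), the minimum total weight of any directed path from i to j (possibly empty when i = j).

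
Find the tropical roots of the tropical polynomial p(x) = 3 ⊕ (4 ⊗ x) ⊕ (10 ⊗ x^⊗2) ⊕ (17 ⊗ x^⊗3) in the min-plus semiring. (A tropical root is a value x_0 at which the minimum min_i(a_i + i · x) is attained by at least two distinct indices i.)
Roots: {-7, -6, -1}

Each tropical root is a break point of the lower envelope of the lines y = a_i + i · x (there are 4 lines, with slopes 0, 1, ..., 3). Only the lines that attain the minimum somewhere contribute to roots; other lines are dominated. Here the surviving (envelope) indices are i = 3, i = 2, i = 1, i = 0.
Intersections between consecutive envelope lines give the roots: for adjacent envelope indices i < j the intersection is x = (a_i − a_j) / (j − i). Reading off the sorted break points: {-7, -6, -1}.
Verification: at each break x_0, at least two indices attain the minimum of min_i(a_i + i · x_0).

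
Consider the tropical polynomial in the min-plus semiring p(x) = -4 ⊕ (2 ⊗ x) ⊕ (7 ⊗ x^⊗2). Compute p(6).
p(6) = -4

A tropical monomial a ⊗ x^⊗i evaluates to a + i · x. Evaluating each term at x = 6:
  Term 0 contributes -4 + 0 · 6 = -4
  Term 1 contributes 2 + 1 · 6 = 8
  Term 2 contributes 7 + 2 · 6 = 19
p(6) = ⊕ of these = min[-4, 8, 19] = -4.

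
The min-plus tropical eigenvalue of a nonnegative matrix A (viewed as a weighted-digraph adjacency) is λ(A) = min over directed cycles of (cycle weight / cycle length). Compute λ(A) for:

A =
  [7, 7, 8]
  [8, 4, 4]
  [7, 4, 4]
λ(A) = 4

Enumerate directed cycles and compute their means (weight / length). Sample:
  cycle 0 → 0: weight = 7, length = 1, mean = 7/1 ≈ 7.000
  cycle 1 → 1: weight = 4, length = 1, mean = 4/1 ≈ 4.000
  cycle 2 → 2: weight = 4, length = 1, mean = 4/1 ≈ 4.000
  cycle 0 → 1 → 0: weight = 15, length = 2, mean = 15/2 ≈ 7.500
  cycle 0 → 2 → 0: weight = 15, length = 2, mean = 15/2 ≈ 7.500
  cycle 1 → 0 → 1: weight = 15, length = 2, mean = 15/2 ≈ 7.500
Minimum mean = 4.000, attained e.g. along the cycle 1 → 1 with weight 4 and length 1. So λ(A) = 4/1 = 4.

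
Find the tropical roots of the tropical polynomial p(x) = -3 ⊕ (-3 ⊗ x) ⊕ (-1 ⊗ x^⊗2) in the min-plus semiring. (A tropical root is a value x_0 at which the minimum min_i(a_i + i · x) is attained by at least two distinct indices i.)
Roots: {-2, 0}

Each tropical root is a break point of the lower envelope of the lines y = a_i + i · x (there are 3 lines, with slopes 0, 1, ..., 2). Only the lines that attain the minimum somewhere contribute to roots; other lines are dominated. Here the surviving (envelope) indices are i = 2, i = 1, i = 0.
Intersections between consecutive envelope lines give the roots: for adjacent envelope indices i < j the intersection is x = (a_i − a_j) / (j − i). Reading off the sorted break points: {-2, 0}.
Verification: at each break x_0, at least two indices attain the minimum of min_i(a_i + i · x_0).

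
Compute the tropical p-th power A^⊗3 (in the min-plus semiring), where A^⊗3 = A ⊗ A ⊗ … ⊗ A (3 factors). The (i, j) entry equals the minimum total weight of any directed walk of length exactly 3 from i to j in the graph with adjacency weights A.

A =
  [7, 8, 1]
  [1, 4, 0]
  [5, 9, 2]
A^⊗3 =
  [8, 12, 5]
  [7, 11, 4]
  [9, 13, 6]

Each entry (A^⊗3)_ij equals the minimum over all length-3 walks i = v_0 → v_1 → … → v_3 = j of Σ_t A[v_t][v_{t+1}]. For example, for (i, j) = (0, 2) we minimise over 9 possible intermediate vertex sequences; the minimum is 5, attained along the walk 0 → 2 → 2 → 2.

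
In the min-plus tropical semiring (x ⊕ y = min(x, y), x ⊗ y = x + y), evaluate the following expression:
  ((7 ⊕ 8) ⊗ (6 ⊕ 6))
((7 ⊕ 8) ⊗ (6 ⊕ 6)) = 13

Expand innermost to outermost. Recall ⊕ takes the minimum of its arguments and ⊗ takes their sum. Working out the expression ((7 ⊕ 8) ⊗ (6 ⊕ 6)) gives 13.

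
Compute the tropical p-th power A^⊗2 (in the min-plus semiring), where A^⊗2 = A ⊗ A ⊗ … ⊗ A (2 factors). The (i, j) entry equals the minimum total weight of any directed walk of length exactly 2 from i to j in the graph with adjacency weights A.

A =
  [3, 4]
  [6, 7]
A^⊗2 =
  [6, 7]
  [9, 10]

Each entry (A^⊗2)_ij equals the minimum over all length-2 walks i = v_0 → v_1 → … → v_2 = j of Σ_t A[v_t][v_{t+1}]. For example, for (i, j) = (0, 1) we minimise over 2 possible intermediate vertex sequences; the minimum is 7, attained along the walk 0 → 0 → 1.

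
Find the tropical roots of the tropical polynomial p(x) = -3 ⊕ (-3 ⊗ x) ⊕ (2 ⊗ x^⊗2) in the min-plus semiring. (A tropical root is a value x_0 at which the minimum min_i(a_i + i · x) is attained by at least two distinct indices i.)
Roots: {-5, 0}

Each tropical root is a break point of the lower envelope of the lines y = a_i + i · x (there are 3 lines, with slopes 0, 1, ..., 2). Only the lines that attain the minimum somewhere contribute to roots; other lines are dominated. Here the surviving (envelope) indices are i = 2, i = 1, i = 0.
Intersections between consecutive envelope lines give the roots: for adjacent envelope indices i < j the intersection is x = (a_i − a_j) / (j − i). Reading off the sorted break points: {-5, 0}.
Verification: at each break x_0, at least two indices attain the minimum of min_i(a_i + i · x_0).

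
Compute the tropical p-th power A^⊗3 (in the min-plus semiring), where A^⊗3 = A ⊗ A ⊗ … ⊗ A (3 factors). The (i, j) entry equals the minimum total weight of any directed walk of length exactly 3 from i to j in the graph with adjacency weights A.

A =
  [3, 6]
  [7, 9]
A^⊗3 =
  [9, 12]
  [13, 16]

Each entry (A^⊗3)_ij equals the minimum over all length-3 walks i = v_0 → v_1 → … → v_3 = j of Σ_t A[v_t][v_{t+1}]. For example, for (i, j) = (0, 1) we minimise over 4 possible intermediate vertex sequences; the minimum is 12, attained along the walk 0 → 0 → 0 → 1.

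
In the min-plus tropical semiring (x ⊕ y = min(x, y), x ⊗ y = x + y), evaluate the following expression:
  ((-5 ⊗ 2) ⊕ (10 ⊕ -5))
((-5 ⊗ 2) ⊕ (10 ⊕ -5)) = -5

Expand innermost to outermost. Recall ⊕ takes the minimum of its arguments and ⊗ takes their sum. Working out the expression ((-5 ⊗ 2) ⊕ (10 ⊕ -5)) gives -5.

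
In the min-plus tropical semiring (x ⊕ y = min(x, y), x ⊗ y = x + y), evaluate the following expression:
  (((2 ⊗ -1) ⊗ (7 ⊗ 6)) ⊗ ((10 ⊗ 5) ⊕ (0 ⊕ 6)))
(((2 ⊗ -1) ⊗ (7 ⊗ 6)) ⊗ ((10 ⊗ 5) ⊕ (0 ⊕ 6))) = 14

Expand innermost to outermost. Recall ⊕ takes the minimum of its arguments and ⊗ takes their sum. Working out the expression (((2 ⊗ -1) ⊗ (7 ⊗ 6)) ⊗ ((10 ⊗ 5) ⊕ (0 ⊕ 6))) gives 14.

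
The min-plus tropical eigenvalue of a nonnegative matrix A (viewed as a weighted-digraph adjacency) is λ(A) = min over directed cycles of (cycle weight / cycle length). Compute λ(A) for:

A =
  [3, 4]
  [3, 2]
λ(A) = 2

Enumerate directed cycles and compute their means (weight / length). Sample:
  cycle 0 → 0: weight = 3, length = 1, mean = 3/1 ≈ 3.000
  cycle 1 → 1: weight = 2, length = 1, mean = 2/1 ≈ 2.000
  cycle 0 → 1 → 0: weight = 7, length = 2, mean = 7/2 ≈ 3.500
  cycle 1 → 0 → 1: weight = 7, length = 2, mean = 7/2 ≈ 3.500
Minimum mean = 2.000, attained e.g. along the cycle 1 → 1 with weight 2 and length 1. So λ(A) = 2/1 = 2.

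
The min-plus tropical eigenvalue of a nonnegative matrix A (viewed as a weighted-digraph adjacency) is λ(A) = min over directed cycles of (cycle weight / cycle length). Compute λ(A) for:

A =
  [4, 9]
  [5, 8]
λ(A) = 4

Enumerate directed cycles and compute their means (weight / length). Sample:
  cycle 0 → 0: weight = 4, length = 1, mean = 4/1 ≈ 4.000
  cycle 1 → 1: weight = 8, length = 1, mean = 8/1 ≈ 8.000
  cycle 0 → 1 → 0: weight = 14, length = 2, mean = 14/2 ≈ 7.000
  cycle 1 → 0 → 1: weight = 14, length = 2, mean = 14/2 ≈ 7.000
Minimum mean = 4.000, attained e.g. along the cycle 0 → 0 with weight 4 and length 1. So λ(A) = 4/1 = 4.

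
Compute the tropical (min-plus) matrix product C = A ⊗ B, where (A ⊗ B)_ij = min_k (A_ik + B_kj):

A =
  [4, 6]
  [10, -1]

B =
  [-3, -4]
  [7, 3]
A ⊗ B =
  [1, 0]
  [6, 2]

Apply the min-plus product entry-by-entry:
  C[0][0] = min over k of (A[0][0] + B[0][0] = 4 + -3 = 1, A[0][1] + B[1][0] = 6 + 7 = 13) = 1 (attained at k = 0)
  C[0][1] = min over k of (A[0][0] + B[0][1] = 4 + -4 = 0, A[0][1] + B[1][1] = 6 + 3 = 9) = 0 (attained at k = 0)
  C[1][0] = min over k of (A[1][0] + B[0][0] = 10 + -3 = 7, A[1][1] + B[1][0] = -1 + 7 = 6) = 6 (attained at k = 1)
  C[1][1] = min over k of (A[1][0] + B[0][1] = 10 + -4 = 6, A[1][1] + B[1][1] = -1 + 3 = 2) = 2 (attained at k = 1)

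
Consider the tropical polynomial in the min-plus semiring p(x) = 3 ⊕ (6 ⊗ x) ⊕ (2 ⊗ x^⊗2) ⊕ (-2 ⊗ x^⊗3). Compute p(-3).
p(-3) = -11

A tropical monomial a ⊗ x^⊗i evaluates to a + i · x. Evaluating each term at x = -3:
  Term 0 contributes 3 + 0 · -3 = 3
  Term 1 contributes 6 + 1 · -3 = 3
  Term 2 contributes 2 + 2 · -3 = -4
  Term 3 contributes -2 + 3 · -3 = -11
p(-3) = ⊕ of these = min[3, 3, -4, -11] = -11.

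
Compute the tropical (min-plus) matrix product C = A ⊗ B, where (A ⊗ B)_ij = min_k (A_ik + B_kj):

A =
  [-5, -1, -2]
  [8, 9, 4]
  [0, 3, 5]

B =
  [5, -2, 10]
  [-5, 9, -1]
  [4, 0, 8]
A ⊗ B =
  [-6, -7, -2]
  [4, 4, 8]
  [-2, -2, 2]

Apply the min-plus product entry-by-entry:
  C[0][0] = min over k of (A[0][0] + B[0][0] = -5 + 5 = 0, A[0][1] + B[1][0] = -1 + -5 = -6, A[0][2] + B[2][0] = -2 + 4 = 2) = -6 (attained at k = 1)
  C[0][1] = min over k of (A[0][0] + B[0][1] = -5 + -2 = -7, A[0][1] + B[1][1] = -1 + 9 = 8, A[0][2] + B[2][1] = -2 + 0 = -2) = -7 (attained at k = 0)
  C[0][2] = min over k of (A[0][0] + B[0][2] = -5 + 10 = 5, A[0][1] + B[1][2] = -1 + -1 = -2, A[0][2] + B[2][2] = -2 + 8 = 6) = -2 (attained at k = 1)
  C[1][0] = min over k of (A[1][0] + B[0][0] = 8 + 5 = 13, A[1][1] + B[1][0] = 9 + -5 = 4, A[1][2] + B[2][0] = 4 + 4 = 8) = 4 (attained at k = 1)
  C[1][1] = min over k of (A[1][0] + B[0][1] = 8 + -2 = 6, A[1][1] + B[1][1] = 9 + 9 = 18, A[1][2] + B[2][1] = 4 + 0 = 4) = 4 (attained at k = 2)
  C[1][2] = min over k of (A[1][0] + B[0][2] = 8 + 10 = 18, A[1][1] + B[1][2] = 9 + -1 = 8, A[1][2] + B[2][2] = 4 + 8 = 12) = 8 (attained at k = 1)
  C[2][0] = min over k of (A[2][0] + B[0][0] = 0 + 5 = 5, A[2][1] + B[1][0] = 3 + -5 = -2, A[2][2] + B[2][0] = 5 + 4 = 9) = -2 (attained at k = 1)
  C[2][1] = min over k of (A[2][0] + B[0][1] = 0 + -2 = -2, A[2][1] + B[1][1] = 3 + 9 = 12, A[2][2] + B[2][1] = 5 + 0 = 5) = -2 (attained at k = 0)
  C[2][2] = min over k of (A[2][0] + B[0][2] = 0 + 10 = 10, A[2][1] + B[1][2] = 3 + -1 = 2, A[2][2] + B[2][2] = 5 + 8 = 13) = 2 (attained at k = 1)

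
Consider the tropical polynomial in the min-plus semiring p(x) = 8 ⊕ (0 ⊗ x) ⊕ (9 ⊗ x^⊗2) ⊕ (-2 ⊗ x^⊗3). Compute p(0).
p(0) = -2

A tropical monomial a ⊗ x^⊗i evaluates to a + i · x. Evaluating each term at x = 0:
  Term 0 contributes 8 + 0 · 0 = 8
  Term 1 contributes 0 + 1 · 0 = 0
  Term 2 contributes 9 + 2 · 0 = 9
  Term 3 contributes -2 + 3 · 0 = -2
p(0) = ⊕ of these = min[8, 0, 9, -2] = -2.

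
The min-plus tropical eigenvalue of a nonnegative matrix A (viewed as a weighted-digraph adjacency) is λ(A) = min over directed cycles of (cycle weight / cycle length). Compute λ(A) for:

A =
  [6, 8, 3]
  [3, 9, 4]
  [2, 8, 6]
λ(A) = 5/2

Enumerate directed cycles and compute their means (weight / length). Sample:
  cycle 0 → 0: weight = 6, length = 1, mean = 6/1 ≈ 6.000
  cycle 1 → 1: weight = 9, length = 1, mean = 9/1 ≈ 9.000
  cycle 2 → 2: weight = 6, length = 1, mean = 6/1 ≈ 6.000
  cycle 0 → 1 → 0: weight = 11, length = 2, mean = 11/2 ≈ 5.500
  cycle 0 → 2 → 0: weight = 5, length = 2, mean = 5/2 ≈ 2.500
  cycle 1 → 0 → 1: weight = 11, length = 2, mean = 11/2 ≈ 5.500
Minimum mean = 2.500, attained e.g. along the cycle 0 → 2 → 0 with weight 5 and length 2. So λ(A) = 5/2 = 5/2.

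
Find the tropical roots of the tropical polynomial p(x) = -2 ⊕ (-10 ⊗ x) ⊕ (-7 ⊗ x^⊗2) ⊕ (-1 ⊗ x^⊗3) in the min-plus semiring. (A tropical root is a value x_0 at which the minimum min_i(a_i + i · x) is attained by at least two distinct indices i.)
Roots: {-6, -3, 8}

Each tropical root is a break point of the lower envelope of the lines y = a_i + i · x (there are 4 lines, with slopes 0, 1, ..., 3). Only the lines that attain the minimum somewhere contribute to roots; other lines are dominated. Here the surviving (envelope) indices are i = 3, i = 2, i = 1, i = 0.
Intersections between consecutive envelope lines give the roots: for adjacent envelope indices i < j the intersection is x = (a_i − a_j) / (j − i). Reading off the sorted break points: {-6, -3, 8}.
Verification: at each break x_0, at least two indices attain the minimum of min_i(a_i + i · x_0).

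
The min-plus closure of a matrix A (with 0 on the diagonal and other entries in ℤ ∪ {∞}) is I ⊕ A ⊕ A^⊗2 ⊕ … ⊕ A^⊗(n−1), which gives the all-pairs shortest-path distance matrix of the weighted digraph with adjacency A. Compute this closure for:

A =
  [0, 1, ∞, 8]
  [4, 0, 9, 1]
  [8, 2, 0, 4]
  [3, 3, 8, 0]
Closure =
  [0, 1, 10, 2]
  [4, 0, 9, 1]
  [6, 2, 0, 3]
  [3, 3, 8, 0]

This is the Floyd-Warshall all-pairs shortest-path computation. For each intermediate vertex k = 0, 1, …, 3, update dist[i][j] ← min(dist[i][j], dist[i][k] + dist[k][j]). The final matrix gives, for each (i, j), the minimum total weight of any directed path from i to j (possibly empty when i = j).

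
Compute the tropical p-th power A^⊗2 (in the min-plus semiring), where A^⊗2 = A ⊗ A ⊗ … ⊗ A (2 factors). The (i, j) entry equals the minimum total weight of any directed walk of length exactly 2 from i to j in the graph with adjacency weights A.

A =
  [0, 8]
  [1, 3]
A^⊗2 =
  [0, 8]
  [1, 6]

Each entry (A^⊗2)_ij equals the minimum over all length-2 walks i = v_0 → v_1 → … → v_2 = j of Σ_t A[v_t][v_{t+1}]. For example, for (i, j) = (0, 1) we minimise over 2 possible intermediate vertex sequences; the minimum is 8, attained along the walk 0 → 0 → 1.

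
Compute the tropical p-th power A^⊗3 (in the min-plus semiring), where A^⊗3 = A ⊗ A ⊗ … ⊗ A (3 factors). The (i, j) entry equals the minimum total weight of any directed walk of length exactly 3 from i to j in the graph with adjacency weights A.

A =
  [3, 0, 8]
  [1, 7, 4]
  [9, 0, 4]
A^⊗3 =
  [4, 1, 7]
  [2, 4, 5]
  [4, 1, 8]

Each entry (A^⊗3)_ij equals the minimum over all length-3 walks i = v_0 → v_1 → … → v_3 = j of Σ_t A[v_t][v_{t+1}]. For example, for (i, j) = (0, 2) we minimise over 9 possible intermediate vertex sequences; the minimum is 7, attained along the walk 0 → 0 → 1 → 2.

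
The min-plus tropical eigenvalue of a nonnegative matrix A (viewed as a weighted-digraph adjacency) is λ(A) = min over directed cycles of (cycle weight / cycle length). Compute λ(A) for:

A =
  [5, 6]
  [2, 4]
λ(A) = 4

Enumerate directed cycles and compute their means (weight / length). Sample:
  cycle 0 → 0: weight = 5, length = 1, mean = 5/1 ≈ 5.000
  cycle 1 → 1: weight = 4, length = 1, mean = 4/1 ≈ 4.000
  cycle 0 → 1 → 0: weight = 8, length = 2, mean = 8/2 ≈ 4.000
  cycle 1 → 0 → 1: weight = 8, length = 2, mean = 8/2 ≈ 4.000
Minimum mean = 4.000, attained e.g. along the cycle 1 → 1 with weight 4 and length 1. So λ(A) = 4/1 = 4.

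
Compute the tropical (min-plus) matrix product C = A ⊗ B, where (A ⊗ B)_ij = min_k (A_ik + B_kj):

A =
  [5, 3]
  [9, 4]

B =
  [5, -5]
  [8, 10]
A ⊗ B =
  [10, 0]
  [12, 4]

Apply the min-plus product entry-by-entry:
  C[0][0] = min over k of (A[0][0] + B[0][0] = 5 + 5 = 10, A[0][1] + B[1][0] = 3 + 8 = 11) = 10 (attained at k = 0)
  C[0][1] = min over k of (A[0][0] + B[0][1] = 5 + -5 = 0, A[0][1] + B[1][1] = 3 + 10 = 13) = 0 (attained at k = 0)
  C[1][0] = min over k of (A[1][0] + B[0][0] = 9 + 5 = 14, A[1][1] + B[1][0] = 4 + 8 = 12) = 12 (attained at k = 1)
  C[1][1] = min over k of (A[1][0] + B[0][1] = 9 + -5 = 4, A[1][1] + B[1][1] = 4 + 10 = 14) = 4 (attained at k = 0)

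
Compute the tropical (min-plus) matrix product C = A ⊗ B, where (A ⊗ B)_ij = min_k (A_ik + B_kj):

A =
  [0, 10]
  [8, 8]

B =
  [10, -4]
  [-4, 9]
A ⊗ B =
  [6, -4]
  [4, 4]

Apply the min-plus product entry-by-entry:
  C[0][0] = min over k of (A[0][0] + B[0][0] = 0 + 10 = 10, A[0][1] + B[1][0] = 10 + -4 = 6) = 6 (attained at k = 1)
  C[0][1] = min over k of (A[0][0] + B[0][1] = 0 + -4 = -4, A[0][1] + B[1][1] = 10 + 9 = 19) = -4 (attained at k = 0)
  C[1][0] = min over k of (A[1][0] + B[0][0] = 8 + 10 = 18, A[1][1] + B[1][0] = 8 + -4 = 4) = 4 (attained at k = 1)
  C[1][1] = min over k of (A[1][0] + B[0][1] = 8 + -4 = 4, A[1][1] + B[1][1] = 8 + 9 = 17) = 4 (attained at k = 0)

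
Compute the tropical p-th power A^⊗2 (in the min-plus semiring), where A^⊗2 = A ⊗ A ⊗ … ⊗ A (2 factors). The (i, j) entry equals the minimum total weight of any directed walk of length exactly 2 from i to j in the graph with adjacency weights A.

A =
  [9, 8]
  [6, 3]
A^⊗2 =
  [14, 11]
  [9, 6]

Each entry (A^⊗2)_ij equals the minimum over all length-2 walks i = v_0 → v_1 → … → v_2 = j of Σ_t A[v_t][v_{t+1}]. For example, for (i, j) = (0, 1) we minimise over 2 possible intermediate vertex sequences; the minimum is 11, attained along the walk 0 → 1 → 1.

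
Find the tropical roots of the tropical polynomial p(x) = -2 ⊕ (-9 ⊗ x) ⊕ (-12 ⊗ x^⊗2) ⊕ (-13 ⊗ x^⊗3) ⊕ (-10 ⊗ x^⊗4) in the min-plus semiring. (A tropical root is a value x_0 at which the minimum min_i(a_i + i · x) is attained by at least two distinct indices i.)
Roots: {-3, 1, 3, 7}

Each tropical root is a break point of the lower envelope of the lines y = a_i + i · x (there are 5 lines, with slopes 0, 1, ..., 4). Only the lines that attain the minimum somewhere contribute to roots; other lines are dominated. Here the surviving (envelope) indices are i = 4, i = 3, i = 2, i = 1, i = 0.
Intersections between consecutive envelope lines give the roots: for adjacent envelope indices i < j the intersection is x = (a_i − a_j) / (j − i). Reading off the sorted break points: {-3, 1, 3, 7}.
Verification: at each break x_0, at least two indices attain the minimum of min_i(a_i + i · x_0).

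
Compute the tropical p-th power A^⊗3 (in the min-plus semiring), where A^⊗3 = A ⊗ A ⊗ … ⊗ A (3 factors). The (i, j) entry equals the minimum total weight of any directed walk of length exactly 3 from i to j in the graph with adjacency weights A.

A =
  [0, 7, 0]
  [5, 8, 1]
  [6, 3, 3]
A^⊗3 =
  [0, 3, 0]
  [5, 7, 5]
  [6, 7, 6]

Each entry (A^⊗3)_ij equals the minimum over all length-3 walks i = v_0 → v_1 → … → v_3 = j of Σ_t A[v_t][v_{t+1}]. For example, for (i, j) = (0, 2) we minimise over 9 possible intermediate vertex sequences; the minimum is 0, attained along the walk 0 → 0 → 0 → 2.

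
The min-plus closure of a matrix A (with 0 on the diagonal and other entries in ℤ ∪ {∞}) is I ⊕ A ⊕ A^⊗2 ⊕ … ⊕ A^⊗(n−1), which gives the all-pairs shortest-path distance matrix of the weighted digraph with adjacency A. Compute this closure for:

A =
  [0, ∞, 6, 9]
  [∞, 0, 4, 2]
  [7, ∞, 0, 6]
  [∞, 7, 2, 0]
Closure =
  [0, 16, 6, 9]
  [11, 0, 4, 2]
  [7, 13, 0, 6]
  [9, 7, 2, 0]

This is the Floyd-Warshall all-pairs shortest-path computation. For each intermediate vertex k = 0, 1, …, 3, update dist[i][j] ← min(dist[i][j], dist[i][k] + dist[k][j]). The final matrix gives, for each (i, j), the minimum total weight of any directed path from i to j (possibly empty when i = j).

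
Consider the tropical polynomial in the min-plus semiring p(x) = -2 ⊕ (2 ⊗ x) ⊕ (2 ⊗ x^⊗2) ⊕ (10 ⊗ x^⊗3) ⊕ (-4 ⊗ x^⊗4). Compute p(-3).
p(-3) = -16

A tropical monomial a ⊗ x^⊗i evaluates to a + i · x. Evaluating each term at x = -3:
  Term 0 contributes -2 + 0 · -3 = -2
  Term 1 contributes 2 + 1 · -3 = -1
  Term 2 contributes 2 + 2 · -3 = -4
  Term 3 contributes 10 + 3 · -3 = 1
  Term 4 contributes -4 + 4 · -3 = -16
p(-3) = ⊕ of these = min[-2, -1, -4, 1, -16] = -16.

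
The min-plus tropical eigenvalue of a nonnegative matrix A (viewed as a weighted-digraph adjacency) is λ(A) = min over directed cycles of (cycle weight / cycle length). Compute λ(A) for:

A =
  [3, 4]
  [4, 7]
λ(A) = 3

Enumerate directed cycles and compute their means (weight / length). Sample:
  cycle 0 → 0: weight = 3, length = 1, mean = 3/1 ≈ 3.000
  cycle 1 → 1: weight = 7, length = 1, mean = 7/1 ≈ 7.000
  cycle 0 → 1 → 0: weight = 8, length = 2, mean = 8/2 ≈ 4.000
  cycle 1 → 0 → 1: weight = 8, length = 2, mean = 8/2 ≈ 4.000
Minimum mean = 3.000, attained e.g. along the cycle 0 → 0 with weight 3 and length 1. So λ(A) = 3/1 = 3.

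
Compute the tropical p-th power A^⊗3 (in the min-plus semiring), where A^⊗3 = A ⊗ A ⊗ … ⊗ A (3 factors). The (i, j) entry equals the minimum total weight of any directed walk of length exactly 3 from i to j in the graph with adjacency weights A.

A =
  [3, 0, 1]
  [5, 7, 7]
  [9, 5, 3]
A^⊗3 =
  [8, 5, 6]
  [10, 8, 9]
  [13, 10, 9]

Each entry (A^⊗3)_ij equals the minimum over all length-3 walks i = v_0 → v_1 → … → v_3 = j of Σ_t A[v_t][v_{t+1}]. For example, for (i, j) = (0, 2) we minimise over 9 possible intermediate vertex sequences; the minimum is 6, attained along the walk 0 → 1 → 0 → 2.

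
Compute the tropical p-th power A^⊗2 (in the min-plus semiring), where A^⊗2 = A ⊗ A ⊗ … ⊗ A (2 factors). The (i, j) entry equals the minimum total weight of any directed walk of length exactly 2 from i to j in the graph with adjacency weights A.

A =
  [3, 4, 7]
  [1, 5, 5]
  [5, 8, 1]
A^⊗2 =
  [5, 7, 8]
  [4, 5, 6]
  [6, 9, 2]

Each entry (A^⊗2)_ij equals the minimum over all length-2 walks i = v_0 → v_1 → … → v_2 = j of Σ_t A[v_t][v_{t+1}]. For example, for (i, j) = (0, 2) we minimise over 3 possible intermediate vertex sequences; the minimum is 8, attained along the walk 0 → 2 → 2.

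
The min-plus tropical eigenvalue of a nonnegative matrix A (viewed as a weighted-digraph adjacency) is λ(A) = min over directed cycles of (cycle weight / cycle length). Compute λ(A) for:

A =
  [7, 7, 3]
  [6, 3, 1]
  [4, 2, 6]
λ(A) = 3/2

Enumerate directed cycles and compute their means (weight / length). Sample:
  cycle 0 → 0: weight = 7, length = 1, mean = 7/1 ≈ 7.000
  cycle 1 → 1: weight = 3, length = 1, mean = 3/1 ≈ 3.000
  cycle 2 → 2: weight = 6, length = 1, mean = 6/1 ≈ 6.000
  cycle 0 → 1 → 0: weight = 13, length = 2, mean = 13/2 ≈ 6.500
  cycle 0 → 2 → 0: weight = 7, length = 2, mean = 7/2 ≈ 3.500
  cycle 1 → 0 → 1: weight = 13, length = 2, mean = 13/2 ≈ 6.500
Minimum mean = 1.500, attained e.g. along the cycle 1 → 2 → 1 with weight 3 and length 2. So λ(A) = 3/2 = 3/2.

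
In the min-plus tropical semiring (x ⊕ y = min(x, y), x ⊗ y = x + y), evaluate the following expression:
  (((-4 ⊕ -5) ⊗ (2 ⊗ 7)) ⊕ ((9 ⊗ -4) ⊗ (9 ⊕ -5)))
(((-4 ⊕ -5) ⊗ (2 ⊗ 7)) ⊕ ((9 ⊗ -4) ⊗ (9 ⊕ -5))) = 0

Expand innermost to outermost. Recall ⊕ takes the minimum of its arguments and ⊗ takes their sum. Working out the expression (((-4 ⊕ -5) ⊗ (2 ⊗ 7)) ⊕ ((9 ⊗ -4) ⊗ (9 ⊕ -5))) gives 0.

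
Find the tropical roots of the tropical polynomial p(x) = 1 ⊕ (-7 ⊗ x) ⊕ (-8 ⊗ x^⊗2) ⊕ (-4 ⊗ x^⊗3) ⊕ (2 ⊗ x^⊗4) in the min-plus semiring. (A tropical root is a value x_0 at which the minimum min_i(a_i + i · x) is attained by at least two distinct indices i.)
Roots: {-6, -4, 1, 8}

Each tropical root is a break point of the lower envelope of the lines y = a_i + i · x (there are 5 lines, with slopes 0, 1, ..., 4). Only the lines that attain the minimum somewhere contribute to roots; other lines are dominated. Here the surviving (envelope) indices are i = 4, i = 3, i = 2, i = 1, i = 0.
Intersections between consecutive envelope lines give the roots: for adjacent envelope indices i < j the intersection is x = (a_i − a_j) / (j − i). Reading off the sorted break points: {-6, -4, 1, 8}.
Verification: at each break x_0, at least two indices attain the minimum of min_i(a_i + i · x_0).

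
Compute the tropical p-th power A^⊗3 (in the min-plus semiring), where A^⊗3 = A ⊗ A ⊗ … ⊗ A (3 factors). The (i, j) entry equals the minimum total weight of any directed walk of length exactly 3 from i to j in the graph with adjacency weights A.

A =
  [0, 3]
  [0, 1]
A^⊗3 =
  [0, 3]
  [0, 3]

Each entry (A^⊗3)_ij equals the minimum over all length-3 walks i = v_0 → v_1 → … → v_3 = j of Σ_t A[v_t][v_{t+1}]. For example, for (i, j) = (0, 1) we minimise over 4 possible intermediate vertex sequences; the minimum is 3, attained along the walk 0 → 0 → 0 → 1.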